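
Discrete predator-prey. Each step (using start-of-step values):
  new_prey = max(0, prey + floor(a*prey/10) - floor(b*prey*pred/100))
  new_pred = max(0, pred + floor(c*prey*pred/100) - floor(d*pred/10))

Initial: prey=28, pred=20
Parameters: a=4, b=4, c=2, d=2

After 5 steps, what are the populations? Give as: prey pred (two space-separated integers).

Answer: 0 19

Derivation:
Step 1: prey: 28+11-22=17; pred: 20+11-4=27
Step 2: prey: 17+6-18=5; pred: 27+9-5=31
Step 3: prey: 5+2-6=1; pred: 31+3-6=28
Step 4: prey: 1+0-1=0; pred: 28+0-5=23
Step 5: prey: 0+0-0=0; pred: 23+0-4=19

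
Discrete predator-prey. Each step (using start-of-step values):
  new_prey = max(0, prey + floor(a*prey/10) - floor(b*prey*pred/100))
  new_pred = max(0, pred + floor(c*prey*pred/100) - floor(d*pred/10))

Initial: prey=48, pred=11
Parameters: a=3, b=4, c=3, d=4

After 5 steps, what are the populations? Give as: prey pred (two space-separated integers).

Answer: 0 17

Derivation:
Step 1: prey: 48+14-21=41; pred: 11+15-4=22
Step 2: prey: 41+12-36=17; pred: 22+27-8=41
Step 3: prey: 17+5-27=0; pred: 41+20-16=45
Step 4: prey: 0+0-0=0; pred: 45+0-18=27
Step 5: prey: 0+0-0=0; pred: 27+0-10=17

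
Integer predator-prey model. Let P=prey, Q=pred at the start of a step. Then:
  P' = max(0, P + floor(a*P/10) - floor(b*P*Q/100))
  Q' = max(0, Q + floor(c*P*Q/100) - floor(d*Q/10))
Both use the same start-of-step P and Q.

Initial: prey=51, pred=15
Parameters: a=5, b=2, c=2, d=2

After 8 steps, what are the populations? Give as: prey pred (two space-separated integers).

Answer: 0 58

Derivation:
Step 1: prey: 51+25-15=61; pred: 15+15-3=27
Step 2: prey: 61+30-32=59; pred: 27+32-5=54
Step 3: prey: 59+29-63=25; pred: 54+63-10=107
Step 4: prey: 25+12-53=0; pred: 107+53-21=139
Step 5: prey: 0+0-0=0; pred: 139+0-27=112
Step 6: prey: 0+0-0=0; pred: 112+0-22=90
Step 7: prey: 0+0-0=0; pred: 90+0-18=72
Step 8: prey: 0+0-0=0; pred: 72+0-14=58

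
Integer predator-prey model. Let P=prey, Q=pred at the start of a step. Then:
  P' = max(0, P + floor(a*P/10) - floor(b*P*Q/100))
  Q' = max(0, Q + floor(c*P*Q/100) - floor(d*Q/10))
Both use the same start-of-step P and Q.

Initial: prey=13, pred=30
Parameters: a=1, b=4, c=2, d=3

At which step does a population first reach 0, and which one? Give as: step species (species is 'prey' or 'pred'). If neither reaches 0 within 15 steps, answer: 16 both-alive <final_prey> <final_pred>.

Answer: 1 prey

Derivation:
Step 1: prey: 13+1-15=0; pred: 30+7-9=28
First extinction: prey at step 1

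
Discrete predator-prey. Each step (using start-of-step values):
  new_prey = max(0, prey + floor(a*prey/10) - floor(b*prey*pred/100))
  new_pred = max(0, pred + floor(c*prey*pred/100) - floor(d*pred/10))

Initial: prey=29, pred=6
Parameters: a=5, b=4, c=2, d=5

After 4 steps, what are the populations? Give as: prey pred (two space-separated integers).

Step 1: prey: 29+14-6=37; pred: 6+3-3=6
Step 2: prey: 37+18-8=47; pred: 6+4-3=7
Step 3: prey: 47+23-13=57; pred: 7+6-3=10
Step 4: prey: 57+28-22=63; pred: 10+11-5=16

Answer: 63 16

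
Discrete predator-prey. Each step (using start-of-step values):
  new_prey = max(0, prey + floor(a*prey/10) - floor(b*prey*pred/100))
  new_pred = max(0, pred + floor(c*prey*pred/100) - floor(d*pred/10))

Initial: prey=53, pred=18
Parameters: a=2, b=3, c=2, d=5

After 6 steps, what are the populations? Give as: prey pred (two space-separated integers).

Answer: 1 4

Derivation:
Step 1: prey: 53+10-28=35; pred: 18+19-9=28
Step 2: prey: 35+7-29=13; pred: 28+19-14=33
Step 3: prey: 13+2-12=3; pred: 33+8-16=25
Step 4: prey: 3+0-2=1; pred: 25+1-12=14
Step 5: prey: 1+0-0=1; pred: 14+0-7=7
Step 6: prey: 1+0-0=1; pred: 7+0-3=4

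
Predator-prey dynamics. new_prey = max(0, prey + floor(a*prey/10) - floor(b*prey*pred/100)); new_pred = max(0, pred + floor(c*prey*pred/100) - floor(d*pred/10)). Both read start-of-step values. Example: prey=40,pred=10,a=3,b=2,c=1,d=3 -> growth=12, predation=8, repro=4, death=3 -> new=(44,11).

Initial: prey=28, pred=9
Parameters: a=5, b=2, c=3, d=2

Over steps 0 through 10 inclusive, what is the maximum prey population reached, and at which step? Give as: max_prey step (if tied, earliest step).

Step 1: prey: 28+14-5=37; pred: 9+7-1=15
Step 2: prey: 37+18-11=44; pred: 15+16-3=28
Step 3: prey: 44+22-24=42; pred: 28+36-5=59
Step 4: prey: 42+21-49=14; pred: 59+74-11=122
Step 5: prey: 14+7-34=0; pred: 122+51-24=149
Step 6: prey: 0+0-0=0; pred: 149+0-29=120
Step 7: prey: 0+0-0=0; pred: 120+0-24=96
Step 8: prey: 0+0-0=0; pred: 96+0-19=77
Step 9: prey: 0+0-0=0; pred: 77+0-15=62
Step 10: prey: 0+0-0=0; pred: 62+0-12=50
Max prey = 44 at step 2

Answer: 44 2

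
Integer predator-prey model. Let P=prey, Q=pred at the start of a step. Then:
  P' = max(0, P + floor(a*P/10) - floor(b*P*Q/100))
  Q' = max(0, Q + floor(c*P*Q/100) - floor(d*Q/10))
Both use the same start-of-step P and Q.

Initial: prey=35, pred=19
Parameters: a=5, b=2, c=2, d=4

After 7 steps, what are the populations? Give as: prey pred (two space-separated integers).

Step 1: prey: 35+17-13=39; pred: 19+13-7=25
Step 2: prey: 39+19-19=39; pred: 25+19-10=34
Step 3: prey: 39+19-26=32; pred: 34+26-13=47
Step 4: prey: 32+16-30=18; pred: 47+30-18=59
Step 5: prey: 18+9-21=6; pred: 59+21-23=57
Step 6: prey: 6+3-6=3; pred: 57+6-22=41
Step 7: prey: 3+1-2=2; pred: 41+2-16=27

Answer: 2 27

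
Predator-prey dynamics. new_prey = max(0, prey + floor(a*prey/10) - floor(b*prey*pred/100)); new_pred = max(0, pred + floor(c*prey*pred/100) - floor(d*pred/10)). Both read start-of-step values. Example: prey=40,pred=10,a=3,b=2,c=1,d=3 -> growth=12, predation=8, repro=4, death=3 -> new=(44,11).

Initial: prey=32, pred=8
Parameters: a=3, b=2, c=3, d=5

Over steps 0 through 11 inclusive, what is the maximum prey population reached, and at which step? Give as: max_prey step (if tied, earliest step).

Step 1: prey: 32+9-5=36; pred: 8+7-4=11
Step 2: prey: 36+10-7=39; pred: 11+11-5=17
Step 3: prey: 39+11-13=37; pred: 17+19-8=28
Step 4: prey: 37+11-20=28; pred: 28+31-14=45
Step 5: prey: 28+8-25=11; pred: 45+37-22=60
Step 6: prey: 11+3-13=1; pred: 60+19-30=49
Step 7: prey: 1+0-0=1; pred: 49+1-24=26
Step 8: prey: 1+0-0=1; pred: 26+0-13=13
Step 9: prey: 1+0-0=1; pred: 13+0-6=7
Step 10: prey: 1+0-0=1; pred: 7+0-3=4
Step 11: prey: 1+0-0=1; pred: 4+0-2=2
Max prey = 39 at step 2

Answer: 39 2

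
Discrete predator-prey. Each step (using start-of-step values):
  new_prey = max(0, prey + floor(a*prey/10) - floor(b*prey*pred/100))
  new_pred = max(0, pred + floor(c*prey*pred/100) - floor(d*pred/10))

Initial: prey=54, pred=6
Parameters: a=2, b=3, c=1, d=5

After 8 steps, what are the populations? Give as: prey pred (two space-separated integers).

Answer: 64 6

Derivation:
Step 1: prey: 54+10-9=55; pred: 6+3-3=6
Step 2: prey: 55+11-9=57; pred: 6+3-3=6
Step 3: prey: 57+11-10=58; pred: 6+3-3=6
Step 4: prey: 58+11-10=59; pred: 6+3-3=6
Step 5: prey: 59+11-10=60; pred: 6+3-3=6
Step 6: prey: 60+12-10=62; pred: 6+3-3=6
Step 7: prey: 62+12-11=63; pred: 6+3-3=6
Step 8: prey: 63+12-11=64; pred: 6+3-3=6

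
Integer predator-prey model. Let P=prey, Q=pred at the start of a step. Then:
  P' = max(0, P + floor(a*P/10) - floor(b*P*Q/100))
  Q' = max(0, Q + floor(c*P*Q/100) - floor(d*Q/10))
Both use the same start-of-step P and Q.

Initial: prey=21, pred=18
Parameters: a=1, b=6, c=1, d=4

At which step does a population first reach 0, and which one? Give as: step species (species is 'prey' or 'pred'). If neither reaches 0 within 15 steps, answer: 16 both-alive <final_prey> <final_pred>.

Step 1: prey: 21+2-22=1; pred: 18+3-7=14
Step 2: prey: 1+0-0=1; pred: 14+0-5=9
Step 3: prey: 1+0-0=1; pred: 9+0-3=6
Step 4: prey: 1+0-0=1; pred: 6+0-2=4
Step 5: prey: 1+0-0=1; pred: 4+0-1=3
Step 6: prey: 1+0-0=1; pred: 3+0-1=2
Step 7: prey: 1+0-0=1; pred: 2+0-0=2
Steps 8-15: state stable at prey=1, pred=2 (no change)
No extinction within 15 steps

Answer: 16 both-alive 1 2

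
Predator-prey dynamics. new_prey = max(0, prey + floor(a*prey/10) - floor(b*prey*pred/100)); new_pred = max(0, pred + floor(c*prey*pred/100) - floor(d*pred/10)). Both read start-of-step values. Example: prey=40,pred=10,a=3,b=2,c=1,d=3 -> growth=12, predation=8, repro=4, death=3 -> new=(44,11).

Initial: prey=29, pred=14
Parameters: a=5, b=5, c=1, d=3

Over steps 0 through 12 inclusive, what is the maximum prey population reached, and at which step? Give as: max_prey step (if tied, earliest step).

Answer: 47 12

Derivation:
Step 1: prey: 29+14-20=23; pred: 14+4-4=14
Step 2: prey: 23+11-16=18; pred: 14+3-4=13
Step 3: prey: 18+9-11=16; pred: 13+2-3=12
Step 4: prey: 16+8-9=15; pred: 12+1-3=10
Step 5: prey: 15+7-7=15; pred: 10+1-3=8
Step 6: prey: 15+7-6=16; pred: 8+1-2=7
Step 7: prey: 16+8-5=19; pred: 7+1-2=6
Step 8: prey: 19+9-5=23; pred: 6+1-1=6
Step 9: prey: 23+11-6=28; pred: 6+1-1=6
Step 10: prey: 28+14-8=34; pred: 6+1-1=6
Step 11: prey: 34+17-10=41; pred: 6+2-1=7
Step 12: prey: 41+20-14=47; pred: 7+2-2=7
Max prey = 47 at step 12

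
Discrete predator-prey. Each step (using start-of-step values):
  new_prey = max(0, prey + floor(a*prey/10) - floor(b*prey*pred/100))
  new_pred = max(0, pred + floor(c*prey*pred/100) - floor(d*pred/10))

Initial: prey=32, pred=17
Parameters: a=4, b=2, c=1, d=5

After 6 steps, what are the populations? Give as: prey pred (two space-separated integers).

Step 1: prey: 32+12-10=34; pred: 17+5-8=14
Step 2: prey: 34+13-9=38; pred: 14+4-7=11
Step 3: prey: 38+15-8=45; pred: 11+4-5=10
Step 4: prey: 45+18-9=54; pred: 10+4-5=9
Step 5: prey: 54+21-9=66; pred: 9+4-4=9
Step 6: prey: 66+26-11=81; pred: 9+5-4=10

Answer: 81 10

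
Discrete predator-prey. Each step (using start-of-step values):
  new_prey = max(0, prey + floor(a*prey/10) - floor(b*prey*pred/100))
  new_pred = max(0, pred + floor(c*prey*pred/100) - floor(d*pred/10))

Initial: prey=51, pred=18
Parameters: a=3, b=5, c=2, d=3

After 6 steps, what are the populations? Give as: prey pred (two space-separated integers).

Step 1: prey: 51+15-45=21; pred: 18+18-5=31
Step 2: prey: 21+6-32=0; pred: 31+13-9=35
Step 3: prey: 0+0-0=0; pred: 35+0-10=25
Step 4: prey: 0+0-0=0; pred: 25+0-7=18
Step 5: prey: 0+0-0=0; pred: 18+0-5=13
Step 6: prey: 0+0-0=0; pred: 13+0-3=10

Answer: 0 10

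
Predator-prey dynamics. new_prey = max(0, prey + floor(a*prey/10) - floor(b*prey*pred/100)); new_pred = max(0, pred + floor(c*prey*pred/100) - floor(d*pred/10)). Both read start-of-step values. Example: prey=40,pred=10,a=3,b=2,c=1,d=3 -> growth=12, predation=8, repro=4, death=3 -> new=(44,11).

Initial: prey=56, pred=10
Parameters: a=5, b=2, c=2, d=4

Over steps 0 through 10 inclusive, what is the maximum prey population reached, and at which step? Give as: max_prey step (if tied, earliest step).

Answer: 85 2

Derivation:
Step 1: prey: 56+28-11=73; pred: 10+11-4=17
Step 2: prey: 73+36-24=85; pred: 17+24-6=35
Step 3: prey: 85+42-59=68; pred: 35+59-14=80
Step 4: prey: 68+34-108=0; pred: 80+108-32=156
Step 5: prey: 0+0-0=0; pred: 156+0-62=94
Step 6: prey: 0+0-0=0; pred: 94+0-37=57
Step 7: prey: 0+0-0=0; pred: 57+0-22=35
Step 8: prey: 0+0-0=0; pred: 35+0-14=21
Step 9: prey: 0+0-0=0; pred: 21+0-8=13
Step 10: prey: 0+0-0=0; pred: 13+0-5=8
Max prey = 85 at step 2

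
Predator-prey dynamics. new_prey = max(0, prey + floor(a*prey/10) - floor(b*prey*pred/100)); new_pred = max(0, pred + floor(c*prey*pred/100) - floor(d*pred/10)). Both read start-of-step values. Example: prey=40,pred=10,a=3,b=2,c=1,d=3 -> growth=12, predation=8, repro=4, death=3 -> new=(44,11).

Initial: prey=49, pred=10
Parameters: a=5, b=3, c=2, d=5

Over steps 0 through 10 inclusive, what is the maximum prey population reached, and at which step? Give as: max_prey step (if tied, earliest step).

Step 1: prey: 49+24-14=59; pred: 10+9-5=14
Step 2: prey: 59+29-24=64; pred: 14+16-7=23
Step 3: prey: 64+32-44=52; pred: 23+29-11=41
Step 4: prey: 52+26-63=15; pred: 41+42-20=63
Step 5: prey: 15+7-28=0; pred: 63+18-31=50
Step 6: prey: 0+0-0=0; pred: 50+0-25=25
Step 7: prey: 0+0-0=0; pred: 25+0-12=13
Step 8: prey: 0+0-0=0; pred: 13+0-6=7
Step 9: prey: 0+0-0=0; pred: 7+0-3=4
Step 10: prey: 0+0-0=0; pred: 4+0-2=2
Max prey = 64 at step 2

Answer: 64 2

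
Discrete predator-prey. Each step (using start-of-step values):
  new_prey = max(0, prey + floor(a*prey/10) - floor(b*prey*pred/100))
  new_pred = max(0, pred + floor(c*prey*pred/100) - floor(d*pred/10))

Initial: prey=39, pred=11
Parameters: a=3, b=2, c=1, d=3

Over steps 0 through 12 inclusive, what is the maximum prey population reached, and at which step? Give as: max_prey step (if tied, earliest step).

Step 1: prey: 39+11-8=42; pred: 11+4-3=12
Step 2: prey: 42+12-10=44; pred: 12+5-3=14
Step 3: prey: 44+13-12=45; pred: 14+6-4=16
Step 4: prey: 45+13-14=44; pred: 16+7-4=19
Step 5: prey: 44+13-16=41; pred: 19+8-5=22
Step 6: prey: 41+12-18=35; pred: 22+9-6=25
Step 7: prey: 35+10-17=28; pred: 25+8-7=26
Step 8: prey: 28+8-14=22; pred: 26+7-7=26
Step 9: prey: 22+6-11=17; pred: 26+5-7=24
Step 10: prey: 17+5-8=14; pred: 24+4-7=21
Step 11: prey: 14+4-5=13; pred: 21+2-6=17
Step 12: prey: 13+3-4=12; pred: 17+2-5=14
Max prey = 45 at step 3

Answer: 45 3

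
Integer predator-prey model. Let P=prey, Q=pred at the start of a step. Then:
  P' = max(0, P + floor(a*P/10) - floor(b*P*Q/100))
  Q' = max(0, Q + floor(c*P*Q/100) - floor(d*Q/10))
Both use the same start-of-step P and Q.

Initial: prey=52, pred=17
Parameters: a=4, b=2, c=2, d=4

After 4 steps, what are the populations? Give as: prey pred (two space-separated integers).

Step 1: prey: 52+20-17=55; pred: 17+17-6=28
Step 2: prey: 55+22-30=47; pred: 28+30-11=47
Step 3: prey: 47+18-44=21; pred: 47+44-18=73
Step 4: prey: 21+8-30=0; pred: 73+30-29=74

Answer: 0 74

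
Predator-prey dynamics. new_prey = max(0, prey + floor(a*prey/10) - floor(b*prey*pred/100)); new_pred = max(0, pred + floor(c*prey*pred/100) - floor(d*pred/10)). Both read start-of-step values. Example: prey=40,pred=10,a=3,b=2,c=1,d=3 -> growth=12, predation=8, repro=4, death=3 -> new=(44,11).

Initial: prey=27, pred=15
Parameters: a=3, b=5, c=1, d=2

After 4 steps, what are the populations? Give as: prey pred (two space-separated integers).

Step 1: prey: 27+8-20=15; pred: 15+4-3=16
Step 2: prey: 15+4-12=7; pred: 16+2-3=15
Step 3: prey: 7+2-5=4; pred: 15+1-3=13
Step 4: prey: 4+1-2=3; pred: 13+0-2=11

Answer: 3 11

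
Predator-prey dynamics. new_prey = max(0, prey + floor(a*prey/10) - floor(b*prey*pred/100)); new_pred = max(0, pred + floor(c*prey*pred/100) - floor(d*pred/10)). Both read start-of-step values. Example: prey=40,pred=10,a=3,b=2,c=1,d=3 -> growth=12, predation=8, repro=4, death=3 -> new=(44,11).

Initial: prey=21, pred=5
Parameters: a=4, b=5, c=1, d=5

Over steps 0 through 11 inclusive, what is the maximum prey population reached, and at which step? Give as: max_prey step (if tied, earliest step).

Answer: 271 10

Derivation:
Step 1: prey: 21+8-5=24; pred: 5+1-2=4
Step 2: prey: 24+9-4=29; pred: 4+0-2=2
Step 3: prey: 29+11-2=38; pred: 2+0-1=1
Step 4: prey: 38+15-1=52; pred: 1+0-0=1
Step 5: prey: 52+20-2=70; pred: 1+0-0=1
Step 6: prey: 70+28-3=95; pred: 1+0-0=1
Step 7: prey: 95+38-4=129; pred: 1+0-0=1
Step 8: prey: 129+51-6=174; pred: 1+1-0=2
Step 9: prey: 174+69-17=226; pred: 2+3-1=4
Step 10: prey: 226+90-45=271; pred: 4+9-2=11
Step 11: prey: 271+108-149=230; pred: 11+29-5=35
Max prey = 271 at step 10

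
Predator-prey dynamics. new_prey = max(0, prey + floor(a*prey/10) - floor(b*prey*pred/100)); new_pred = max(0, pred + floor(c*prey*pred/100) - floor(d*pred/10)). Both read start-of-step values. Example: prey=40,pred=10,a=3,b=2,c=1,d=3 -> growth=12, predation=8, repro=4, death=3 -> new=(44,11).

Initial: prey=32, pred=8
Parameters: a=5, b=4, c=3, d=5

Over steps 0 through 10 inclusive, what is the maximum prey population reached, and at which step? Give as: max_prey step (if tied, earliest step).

Step 1: prey: 32+16-10=38; pred: 8+7-4=11
Step 2: prey: 38+19-16=41; pred: 11+12-5=18
Step 3: prey: 41+20-29=32; pred: 18+22-9=31
Step 4: prey: 32+16-39=9; pred: 31+29-15=45
Step 5: prey: 9+4-16=0; pred: 45+12-22=35
Step 6: prey: 0+0-0=0; pred: 35+0-17=18
Step 7: prey: 0+0-0=0; pred: 18+0-9=9
Step 8: prey: 0+0-0=0; pred: 9+0-4=5
Step 9: prey: 0+0-0=0; pred: 5+0-2=3
Step 10: prey: 0+0-0=0; pred: 3+0-1=2
Max prey = 41 at step 2

Answer: 41 2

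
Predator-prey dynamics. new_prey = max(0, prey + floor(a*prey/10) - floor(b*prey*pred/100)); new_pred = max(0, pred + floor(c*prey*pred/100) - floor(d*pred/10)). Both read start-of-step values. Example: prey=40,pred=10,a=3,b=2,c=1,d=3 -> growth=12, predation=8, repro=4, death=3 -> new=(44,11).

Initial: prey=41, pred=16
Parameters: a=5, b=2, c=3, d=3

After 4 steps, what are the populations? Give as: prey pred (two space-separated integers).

Step 1: prey: 41+20-13=48; pred: 16+19-4=31
Step 2: prey: 48+24-29=43; pred: 31+44-9=66
Step 3: prey: 43+21-56=8; pred: 66+85-19=132
Step 4: prey: 8+4-21=0; pred: 132+31-39=124

Answer: 0 124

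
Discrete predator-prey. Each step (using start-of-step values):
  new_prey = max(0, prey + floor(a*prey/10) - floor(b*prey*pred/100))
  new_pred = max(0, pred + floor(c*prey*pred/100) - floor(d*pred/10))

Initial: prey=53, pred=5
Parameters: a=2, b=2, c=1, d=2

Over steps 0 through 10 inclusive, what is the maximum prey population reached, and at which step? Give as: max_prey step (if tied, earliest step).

Step 1: prey: 53+10-5=58; pred: 5+2-1=6
Step 2: prey: 58+11-6=63; pred: 6+3-1=8
Step 3: prey: 63+12-10=65; pred: 8+5-1=12
Step 4: prey: 65+13-15=63; pred: 12+7-2=17
Step 5: prey: 63+12-21=54; pred: 17+10-3=24
Step 6: prey: 54+10-25=39; pred: 24+12-4=32
Step 7: prey: 39+7-24=22; pred: 32+12-6=38
Step 8: prey: 22+4-16=10; pred: 38+8-7=39
Step 9: prey: 10+2-7=5; pred: 39+3-7=35
Step 10: prey: 5+1-3=3; pred: 35+1-7=29
Max prey = 65 at step 3

Answer: 65 3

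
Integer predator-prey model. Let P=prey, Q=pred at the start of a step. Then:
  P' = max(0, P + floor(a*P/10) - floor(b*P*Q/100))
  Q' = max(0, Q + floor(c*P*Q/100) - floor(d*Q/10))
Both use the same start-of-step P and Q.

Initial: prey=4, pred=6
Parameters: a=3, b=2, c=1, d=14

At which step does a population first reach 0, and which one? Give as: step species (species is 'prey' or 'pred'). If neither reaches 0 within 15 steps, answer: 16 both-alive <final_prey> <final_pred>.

Step 1: prey: 4+1-0=5; pred: 6+0-8=0
First extinction: pred at step 1

Answer: 1 pred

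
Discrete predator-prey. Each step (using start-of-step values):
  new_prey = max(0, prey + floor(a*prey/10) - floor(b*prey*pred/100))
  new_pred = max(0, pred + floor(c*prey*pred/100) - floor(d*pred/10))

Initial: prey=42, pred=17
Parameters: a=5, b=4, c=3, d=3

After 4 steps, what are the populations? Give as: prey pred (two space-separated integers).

Answer: 0 36

Derivation:
Step 1: prey: 42+21-28=35; pred: 17+21-5=33
Step 2: prey: 35+17-46=6; pred: 33+34-9=58
Step 3: prey: 6+3-13=0; pred: 58+10-17=51
Step 4: prey: 0+0-0=0; pred: 51+0-15=36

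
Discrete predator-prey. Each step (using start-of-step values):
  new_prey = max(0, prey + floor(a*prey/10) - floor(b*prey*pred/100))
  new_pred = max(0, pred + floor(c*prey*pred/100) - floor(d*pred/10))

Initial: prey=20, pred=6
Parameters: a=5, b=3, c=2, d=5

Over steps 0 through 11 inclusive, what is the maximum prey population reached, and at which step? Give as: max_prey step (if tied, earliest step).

Step 1: prey: 20+10-3=27; pred: 6+2-3=5
Step 2: prey: 27+13-4=36; pred: 5+2-2=5
Step 3: prey: 36+18-5=49; pred: 5+3-2=6
Step 4: prey: 49+24-8=65; pred: 6+5-3=8
Step 5: prey: 65+32-15=82; pred: 8+10-4=14
Step 6: prey: 82+41-34=89; pred: 14+22-7=29
Step 7: prey: 89+44-77=56; pred: 29+51-14=66
Step 8: prey: 56+28-110=0; pred: 66+73-33=106
Step 9: prey: 0+0-0=0; pred: 106+0-53=53
Step 10: prey: 0+0-0=0; pred: 53+0-26=27
Step 11: prey: 0+0-0=0; pred: 27+0-13=14
Max prey = 89 at step 6

Answer: 89 6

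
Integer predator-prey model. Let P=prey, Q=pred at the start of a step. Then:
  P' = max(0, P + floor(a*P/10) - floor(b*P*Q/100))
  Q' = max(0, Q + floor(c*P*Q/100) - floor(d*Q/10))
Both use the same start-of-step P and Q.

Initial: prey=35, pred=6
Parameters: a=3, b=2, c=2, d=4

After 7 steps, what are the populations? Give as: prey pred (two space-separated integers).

Step 1: prey: 35+10-4=41; pred: 6+4-2=8
Step 2: prey: 41+12-6=47; pred: 8+6-3=11
Step 3: prey: 47+14-10=51; pred: 11+10-4=17
Step 4: prey: 51+15-17=49; pred: 17+17-6=28
Step 5: prey: 49+14-27=36; pred: 28+27-11=44
Step 6: prey: 36+10-31=15; pred: 44+31-17=58
Step 7: prey: 15+4-17=2; pred: 58+17-23=52

Answer: 2 52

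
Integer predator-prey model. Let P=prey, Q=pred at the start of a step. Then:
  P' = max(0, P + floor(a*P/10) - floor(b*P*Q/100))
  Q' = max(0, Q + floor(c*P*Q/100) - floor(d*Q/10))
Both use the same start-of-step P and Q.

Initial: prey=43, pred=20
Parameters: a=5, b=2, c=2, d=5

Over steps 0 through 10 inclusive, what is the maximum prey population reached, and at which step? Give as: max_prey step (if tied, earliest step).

Step 1: prey: 43+21-17=47; pred: 20+17-10=27
Step 2: prey: 47+23-25=45; pred: 27+25-13=39
Step 3: prey: 45+22-35=32; pred: 39+35-19=55
Step 4: prey: 32+16-35=13; pred: 55+35-27=63
Step 5: prey: 13+6-16=3; pred: 63+16-31=48
Step 6: prey: 3+1-2=2; pred: 48+2-24=26
Step 7: prey: 2+1-1=2; pred: 26+1-13=14
Step 8: prey: 2+1-0=3; pred: 14+0-7=7
Step 9: prey: 3+1-0=4; pred: 7+0-3=4
Step 10: prey: 4+2-0=6; pred: 4+0-2=2
Max prey = 47 at step 1

Answer: 47 1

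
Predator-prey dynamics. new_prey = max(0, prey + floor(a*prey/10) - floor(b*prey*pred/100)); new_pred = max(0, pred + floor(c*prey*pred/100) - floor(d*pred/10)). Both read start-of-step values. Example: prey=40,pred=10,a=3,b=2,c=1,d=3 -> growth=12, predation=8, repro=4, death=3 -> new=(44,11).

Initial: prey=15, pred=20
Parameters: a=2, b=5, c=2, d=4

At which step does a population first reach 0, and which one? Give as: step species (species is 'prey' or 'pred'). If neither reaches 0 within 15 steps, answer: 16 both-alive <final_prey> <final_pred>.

Step 1: prey: 15+3-15=3; pred: 20+6-8=18
Step 2: prey: 3+0-2=1; pred: 18+1-7=12
Step 3: prey: 1+0-0=1; pred: 12+0-4=8
Step 4: prey: 1+0-0=1; pred: 8+0-3=5
Step 5: prey: 1+0-0=1; pred: 5+0-2=3
Step 6: prey: 1+0-0=1; pred: 3+0-1=2
Step 7: prey: 1+0-0=1; pred: 2+0-0=2
Steps 8-15: state stable at prey=1, pred=2 (no change)
No extinction within 15 steps

Answer: 16 both-alive 1 2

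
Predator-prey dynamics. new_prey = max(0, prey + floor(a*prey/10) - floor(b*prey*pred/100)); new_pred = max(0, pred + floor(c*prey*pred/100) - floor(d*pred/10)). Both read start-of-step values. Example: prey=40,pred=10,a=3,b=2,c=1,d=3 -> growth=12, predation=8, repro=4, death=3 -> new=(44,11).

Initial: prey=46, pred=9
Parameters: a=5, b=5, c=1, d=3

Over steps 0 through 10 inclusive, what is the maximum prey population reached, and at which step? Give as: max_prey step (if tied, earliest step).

Answer: 49 1

Derivation:
Step 1: prey: 46+23-20=49; pred: 9+4-2=11
Step 2: prey: 49+24-26=47; pred: 11+5-3=13
Step 3: prey: 47+23-30=40; pred: 13+6-3=16
Step 4: prey: 40+20-32=28; pred: 16+6-4=18
Step 5: prey: 28+14-25=17; pred: 18+5-5=18
Step 6: prey: 17+8-15=10; pred: 18+3-5=16
Step 7: prey: 10+5-8=7; pred: 16+1-4=13
Step 8: prey: 7+3-4=6; pred: 13+0-3=10
Step 9: prey: 6+3-3=6; pred: 10+0-3=7
Step 10: prey: 6+3-2=7; pred: 7+0-2=5
Max prey = 49 at step 1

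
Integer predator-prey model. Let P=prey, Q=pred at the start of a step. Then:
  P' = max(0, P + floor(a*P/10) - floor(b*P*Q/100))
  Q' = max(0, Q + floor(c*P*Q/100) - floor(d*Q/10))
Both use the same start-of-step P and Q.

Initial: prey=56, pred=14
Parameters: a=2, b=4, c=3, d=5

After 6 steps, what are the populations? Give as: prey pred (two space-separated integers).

Answer: 0 3

Derivation:
Step 1: prey: 56+11-31=36; pred: 14+23-7=30
Step 2: prey: 36+7-43=0; pred: 30+32-15=47
Step 3: prey: 0+0-0=0; pred: 47+0-23=24
Step 4: prey: 0+0-0=0; pred: 24+0-12=12
Step 5: prey: 0+0-0=0; pred: 12+0-6=6
Step 6: prey: 0+0-0=0; pred: 6+0-3=3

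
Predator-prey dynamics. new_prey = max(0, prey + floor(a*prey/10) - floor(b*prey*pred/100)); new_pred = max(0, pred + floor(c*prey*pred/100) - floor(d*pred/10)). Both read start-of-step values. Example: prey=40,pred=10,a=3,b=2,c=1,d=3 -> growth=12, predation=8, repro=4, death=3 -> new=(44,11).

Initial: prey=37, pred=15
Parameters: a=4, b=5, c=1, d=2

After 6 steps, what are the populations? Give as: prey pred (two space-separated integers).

Answer: 1 10

Derivation:
Step 1: prey: 37+14-27=24; pred: 15+5-3=17
Step 2: prey: 24+9-20=13; pred: 17+4-3=18
Step 3: prey: 13+5-11=7; pred: 18+2-3=17
Step 4: prey: 7+2-5=4; pred: 17+1-3=15
Step 5: prey: 4+1-3=2; pred: 15+0-3=12
Step 6: prey: 2+0-1=1; pred: 12+0-2=10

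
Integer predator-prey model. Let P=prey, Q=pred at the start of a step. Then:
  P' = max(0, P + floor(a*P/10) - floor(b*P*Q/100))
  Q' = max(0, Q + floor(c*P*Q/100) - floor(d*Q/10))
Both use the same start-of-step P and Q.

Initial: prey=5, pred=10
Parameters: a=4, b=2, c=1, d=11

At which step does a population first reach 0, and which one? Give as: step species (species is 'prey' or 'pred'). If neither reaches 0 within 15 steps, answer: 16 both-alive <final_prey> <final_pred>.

Step 1: prey: 5+2-1=6; pred: 10+0-11=0
First extinction: pred at step 1

Answer: 1 pred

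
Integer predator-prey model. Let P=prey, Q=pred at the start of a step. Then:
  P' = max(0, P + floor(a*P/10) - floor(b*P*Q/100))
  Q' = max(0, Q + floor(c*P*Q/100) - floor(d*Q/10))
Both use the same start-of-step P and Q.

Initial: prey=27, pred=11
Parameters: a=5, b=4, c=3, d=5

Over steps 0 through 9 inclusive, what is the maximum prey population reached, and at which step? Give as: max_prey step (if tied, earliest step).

Answer: 29 1

Derivation:
Step 1: prey: 27+13-11=29; pred: 11+8-5=14
Step 2: prey: 29+14-16=27; pred: 14+12-7=19
Step 3: prey: 27+13-20=20; pred: 19+15-9=25
Step 4: prey: 20+10-20=10; pred: 25+15-12=28
Step 5: prey: 10+5-11=4; pred: 28+8-14=22
Step 6: prey: 4+2-3=3; pred: 22+2-11=13
Step 7: prey: 3+1-1=3; pred: 13+1-6=8
Step 8: prey: 3+1-0=4; pred: 8+0-4=4
Step 9: prey: 4+2-0=6; pred: 4+0-2=2
Max prey = 29 at step 1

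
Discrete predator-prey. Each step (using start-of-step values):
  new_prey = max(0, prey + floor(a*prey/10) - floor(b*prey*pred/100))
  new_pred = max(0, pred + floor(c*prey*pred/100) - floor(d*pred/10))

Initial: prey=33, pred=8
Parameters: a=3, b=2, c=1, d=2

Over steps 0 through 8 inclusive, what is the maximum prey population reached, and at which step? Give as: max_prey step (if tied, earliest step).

Answer: 47 4

Derivation:
Step 1: prey: 33+9-5=37; pred: 8+2-1=9
Step 2: prey: 37+11-6=42; pred: 9+3-1=11
Step 3: prey: 42+12-9=45; pred: 11+4-2=13
Step 4: prey: 45+13-11=47; pred: 13+5-2=16
Step 5: prey: 47+14-15=46; pred: 16+7-3=20
Step 6: prey: 46+13-18=41; pred: 20+9-4=25
Step 7: prey: 41+12-20=33; pred: 25+10-5=30
Step 8: prey: 33+9-19=23; pred: 30+9-6=33
Max prey = 47 at step 4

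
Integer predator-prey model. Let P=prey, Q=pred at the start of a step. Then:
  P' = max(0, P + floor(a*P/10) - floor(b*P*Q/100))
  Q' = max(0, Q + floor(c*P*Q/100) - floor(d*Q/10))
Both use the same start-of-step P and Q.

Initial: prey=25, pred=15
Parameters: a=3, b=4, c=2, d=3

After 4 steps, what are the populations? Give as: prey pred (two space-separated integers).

Step 1: prey: 25+7-15=17; pred: 15+7-4=18
Step 2: prey: 17+5-12=10; pred: 18+6-5=19
Step 3: prey: 10+3-7=6; pred: 19+3-5=17
Step 4: prey: 6+1-4=3; pred: 17+2-5=14

Answer: 3 14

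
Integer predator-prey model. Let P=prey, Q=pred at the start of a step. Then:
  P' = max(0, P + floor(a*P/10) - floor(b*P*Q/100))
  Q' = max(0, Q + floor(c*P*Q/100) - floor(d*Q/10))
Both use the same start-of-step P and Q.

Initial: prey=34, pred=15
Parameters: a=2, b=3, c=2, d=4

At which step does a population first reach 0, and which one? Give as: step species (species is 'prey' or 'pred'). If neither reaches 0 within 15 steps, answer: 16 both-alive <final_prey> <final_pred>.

Answer: 16 both-alive 3 2

Derivation:
Step 1: prey: 34+6-15=25; pred: 15+10-6=19
Step 2: prey: 25+5-14=16; pred: 19+9-7=21
Step 3: prey: 16+3-10=9; pred: 21+6-8=19
Step 4: prey: 9+1-5=5; pred: 19+3-7=15
Step 5: prey: 5+1-2=4; pred: 15+1-6=10
Step 6: prey: 4+0-1=3; pred: 10+0-4=6
Step 7: prey: 3+0-0=3; pred: 6+0-2=4
Step 8: prey: 3+0-0=3; pred: 4+0-1=3
Step 9: prey: 3+0-0=3; pred: 3+0-1=2
Step 10: prey: 3+0-0=3; pred: 2+0-0=2
Steps 11-15: state stable at prey=3, pred=2 (no change)
No extinction within 15 steps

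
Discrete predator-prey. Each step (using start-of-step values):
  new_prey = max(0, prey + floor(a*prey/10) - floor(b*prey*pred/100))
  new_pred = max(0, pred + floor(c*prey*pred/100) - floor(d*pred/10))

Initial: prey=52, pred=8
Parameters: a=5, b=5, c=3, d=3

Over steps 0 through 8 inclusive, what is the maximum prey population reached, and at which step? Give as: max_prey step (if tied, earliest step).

Answer: 58 1

Derivation:
Step 1: prey: 52+26-20=58; pred: 8+12-2=18
Step 2: prey: 58+29-52=35; pred: 18+31-5=44
Step 3: prey: 35+17-77=0; pred: 44+46-13=77
Step 4: prey: 0+0-0=0; pred: 77+0-23=54
Step 5: prey: 0+0-0=0; pred: 54+0-16=38
Step 6: prey: 0+0-0=0; pred: 38+0-11=27
Step 7: prey: 0+0-0=0; pred: 27+0-8=19
Step 8: prey: 0+0-0=0; pred: 19+0-5=14
Max prey = 58 at step 1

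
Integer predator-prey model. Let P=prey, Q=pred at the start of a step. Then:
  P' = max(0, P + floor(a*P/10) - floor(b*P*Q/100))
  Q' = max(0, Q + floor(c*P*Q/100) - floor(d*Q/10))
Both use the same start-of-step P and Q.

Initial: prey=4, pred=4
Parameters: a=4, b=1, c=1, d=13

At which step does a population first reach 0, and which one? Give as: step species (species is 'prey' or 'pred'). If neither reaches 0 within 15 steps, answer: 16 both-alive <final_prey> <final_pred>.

Step 1: prey: 4+1-0=5; pred: 4+0-5=0
First extinction: pred at step 1

Answer: 1 pred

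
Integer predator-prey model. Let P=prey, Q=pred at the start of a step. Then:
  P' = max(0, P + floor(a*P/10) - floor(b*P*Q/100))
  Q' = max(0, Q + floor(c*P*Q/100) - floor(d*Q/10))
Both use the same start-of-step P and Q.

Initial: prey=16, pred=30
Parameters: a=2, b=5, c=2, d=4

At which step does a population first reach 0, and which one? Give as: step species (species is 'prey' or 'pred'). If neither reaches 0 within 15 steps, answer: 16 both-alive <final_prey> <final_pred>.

Step 1: prey: 16+3-24=0; pred: 30+9-12=27
First extinction: prey at step 1

Answer: 1 prey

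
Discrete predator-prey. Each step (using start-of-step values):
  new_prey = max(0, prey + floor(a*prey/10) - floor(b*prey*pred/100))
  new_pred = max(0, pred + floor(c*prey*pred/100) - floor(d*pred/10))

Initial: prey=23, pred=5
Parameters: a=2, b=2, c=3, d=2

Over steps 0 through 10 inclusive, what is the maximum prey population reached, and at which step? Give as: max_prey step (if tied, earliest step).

Step 1: prey: 23+4-2=25; pred: 5+3-1=7
Step 2: prey: 25+5-3=27; pred: 7+5-1=11
Step 3: prey: 27+5-5=27; pred: 11+8-2=17
Step 4: prey: 27+5-9=23; pred: 17+13-3=27
Step 5: prey: 23+4-12=15; pred: 27+18-5=40
Step 6: prey: 15+3-12=6; pred: 40+18-8=50
Step 7: prey: 6+1-6=1; pred: 50+9-10=49
Step 8: prey: 1+0-0=1; pred: 49+1-9=41
Step 9: prey: 1+0-0=1; pred: 41+1-8=34
Step 10: prey: 1+0-0=1; pred: 34+1-6=29
Max prey = 27 at step 2

Answer: 27 2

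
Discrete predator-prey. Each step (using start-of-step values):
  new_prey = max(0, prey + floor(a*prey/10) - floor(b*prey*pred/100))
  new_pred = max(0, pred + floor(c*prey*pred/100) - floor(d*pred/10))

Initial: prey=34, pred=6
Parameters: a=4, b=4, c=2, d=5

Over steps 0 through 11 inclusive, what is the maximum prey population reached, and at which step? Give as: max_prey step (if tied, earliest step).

Step 1: prey: 34+13-8=39; pred: 6+4-3=7
Step 2: prey: 39+15-10=44; pred: 7+5-3=9
Step 3: prey: 44+17-15=46; pred: 9+7-4=12
Step 4: prey: 46+18-22=42; pred: 12+11-6=17
Step 5: prey: 42+16-28=30; pred: 17+14-8=23
Step 6: prey: 30+12-27=15; pred: 23+13-11=25
Step 7: prey: 15+6-15=6; pred: 25+7-12=20
Step 8: prey: 6+2-4=4; pred: 20+2-10=12
Step 9: prey: 4+1-1=4; pred: 12+0-6=6
Step 10: prey: 4+1-0=5; pred: 6+0-3=3
Step 11: prey: 5+2-0=7; pred: 3+0-1=2
Max prey = 46 at step 3

Answer: 46 3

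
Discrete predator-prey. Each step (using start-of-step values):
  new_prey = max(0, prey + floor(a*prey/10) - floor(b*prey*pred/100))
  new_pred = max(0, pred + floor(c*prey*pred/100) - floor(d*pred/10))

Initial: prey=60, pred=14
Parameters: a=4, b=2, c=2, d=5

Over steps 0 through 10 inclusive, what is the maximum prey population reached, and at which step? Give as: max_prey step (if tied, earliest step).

Step 1: prey: 60+24-16=68; pred: 14+16-7=23
Step 2: prey: 68+27-31=64; pred: 23+31-11=43
Step 3: prey: 64+25-55=34; pred: 43+55-21=77
Step 4: prey: 34+13-52=0; pred: 77+52-38=91
Step 5: prey: 0+0-0=0; pred: 91+0-45=46
Step 6: prey: 0+0-0=0; pred: 46+0-23=23
Step 7: prey: 0+0-0=0; pred: 23+0-11=12
Step 8: prey: 0+0-0=0; pred: 12+0-6=6
Step 9: prey: 0+0-0=0; pred: 6+0-3=3
Step 10: prey: 0+0-0=0; pred: 3+0-1=2
Max prey = 68 at step 1

Answer: 68 1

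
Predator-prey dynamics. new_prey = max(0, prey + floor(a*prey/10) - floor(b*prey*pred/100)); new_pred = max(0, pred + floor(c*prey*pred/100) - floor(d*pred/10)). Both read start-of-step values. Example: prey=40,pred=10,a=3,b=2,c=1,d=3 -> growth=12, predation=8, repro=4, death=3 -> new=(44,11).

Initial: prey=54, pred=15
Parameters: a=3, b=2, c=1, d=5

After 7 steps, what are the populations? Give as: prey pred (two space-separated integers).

Answer: 48 15

Derivation:
Step 1: prey: 54+16-16=54; pred: 15+8-7=16
Step 2: prey: 54+16-17=53; pred: 16+8-8=16
Step 3: prey: 53+15-16=52; pred: 16+8-8=16
Step 4: prey: 52+15-16=51; pred: 16+8-8=16
Step 5: prey: 51+15-16=50; pred: 16+8-8=16
Step 6: prey: 50+15-16=49; pred: 16+8-8=16
Step 7: prey: 49+14-15=48; pred: 16+7-8=15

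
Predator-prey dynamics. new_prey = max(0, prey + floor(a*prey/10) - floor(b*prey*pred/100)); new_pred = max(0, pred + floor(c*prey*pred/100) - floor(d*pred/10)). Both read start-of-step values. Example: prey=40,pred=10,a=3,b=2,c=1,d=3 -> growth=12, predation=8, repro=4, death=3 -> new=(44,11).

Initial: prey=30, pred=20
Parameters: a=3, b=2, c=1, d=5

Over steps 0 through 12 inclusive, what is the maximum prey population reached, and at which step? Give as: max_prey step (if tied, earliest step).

Step 1: prey: 30+9-12=27; pred: 20+6-10=16
Step 2: prey: 27+8-8=27; pred: 16+4-8=12
Step 3: prey: 27+8-6=29; pred: 12+3-6=9
Step 4: prey: 29+8-5=32; pred: 9+2-4=7
Step 5: prey: 32+9-4=37; pred: 7+2-3=6
Step 6: prey: 37+11-4=44; pred: 6+2-3=5
Step 7: prey: 44+13-4=53; pred: 5+2-2=5
Step 8: prey: 53+15-5=63; pred: 5+2-2=5
Step 9: prey: 63+18-6=75; pred: 5+3-2=6
Step 10: prey: 75+22-9=88; pred: 6+4-3=7
Step 11: prey: 88+26-12=102; pred: 7+6-3=10
Step 12: prey: 102+30-20=112; pred: 10+10-5=15
Max prey = 112 at step 12

Answer: 112 12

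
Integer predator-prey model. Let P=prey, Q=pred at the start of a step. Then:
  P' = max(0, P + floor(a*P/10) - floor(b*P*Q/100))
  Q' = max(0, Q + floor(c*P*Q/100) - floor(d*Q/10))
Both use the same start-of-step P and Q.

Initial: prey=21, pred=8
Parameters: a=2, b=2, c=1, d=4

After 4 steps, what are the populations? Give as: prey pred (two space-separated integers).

Answer: 29 4

Derivation:
Step 1: prey: 21+4-3=22; pred: 8+1-3=6
Step 2: prey: 22+4-2=24; pred: 6+1-2=5
Step 3: prey: 24+4-2=26; pred: 5+1-2=4
Step 4: prey: 26+5-2=29; pred: 4+1-1=4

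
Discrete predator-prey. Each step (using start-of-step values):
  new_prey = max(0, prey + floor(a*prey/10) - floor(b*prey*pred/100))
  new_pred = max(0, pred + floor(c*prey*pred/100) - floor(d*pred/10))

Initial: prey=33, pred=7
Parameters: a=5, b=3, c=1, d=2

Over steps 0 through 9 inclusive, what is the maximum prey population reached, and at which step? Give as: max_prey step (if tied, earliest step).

Step 1: prey: 33+16-6=43; pred: 7+2-1=8
Step 2: prey: 43+21-10=54; pred: 8+3-1=10
Step 3: prey: 54+27-16=65; pred: 10+5-2=13
Step 4: prey: 65+32-25=72; pred: 13+8-2=19
Step 5: prey: 72+36-41=67; pred: 19+13-3=29
Step 6: prey: 67+33-58=42; pred: 29+19-5=43
Step 7: prey: 42+21-54=9; pred: 43+18-8=53
Step 8: prey: 9+4-14=0; pred: 53+4-10=47
Step 9: prey: 0+0-0=0; pred: 47+0-9=38
Max prey = 72 at step 4

Answer: 72 4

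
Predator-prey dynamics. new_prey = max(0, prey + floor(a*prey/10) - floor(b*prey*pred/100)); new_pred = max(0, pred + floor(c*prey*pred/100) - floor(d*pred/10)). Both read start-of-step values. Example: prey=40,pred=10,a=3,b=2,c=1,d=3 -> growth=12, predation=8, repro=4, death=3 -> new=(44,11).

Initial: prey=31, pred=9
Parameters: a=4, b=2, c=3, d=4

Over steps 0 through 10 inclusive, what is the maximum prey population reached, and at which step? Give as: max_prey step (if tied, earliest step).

Step 1: prey: 31+12-5=38; pred: 9+8-3=14
Step 2: prey: 38+15-10=43; pred: 14+15-5=24
Step 3: prey: 43+17-20=40; pred: 24+30-9=45
Step 4: prey: 40+16-36=20; pred: 45+54-18=81
Step 5: prey: 20+8-32=0; pred: 81+48-32=97
Step 6: prey: 0+0-0=0; pred: 97+0-38=59
Step 7: prey: 0+0-0=0; pred: 59+0-23=36
Step 8: prey: 0+0-0=0; pred: 36+0-14=22
Step 9: prey: 0+0-0=0; pred: 22+0-8=14
Step 10: prey: 0+0-0=0; pred: 14+0-5=9
Max prey = 43 at step 2

Answer: 43 2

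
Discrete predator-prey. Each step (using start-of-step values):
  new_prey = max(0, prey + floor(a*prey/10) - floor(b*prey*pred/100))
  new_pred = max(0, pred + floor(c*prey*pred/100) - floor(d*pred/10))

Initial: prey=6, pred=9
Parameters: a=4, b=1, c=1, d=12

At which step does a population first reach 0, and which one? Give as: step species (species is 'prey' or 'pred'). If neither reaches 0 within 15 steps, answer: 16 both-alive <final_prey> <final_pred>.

Step 1: prey: 6+2-0=8; pred: 9+0-10=0
First extinction: pred at step 1

Answer: 1 pred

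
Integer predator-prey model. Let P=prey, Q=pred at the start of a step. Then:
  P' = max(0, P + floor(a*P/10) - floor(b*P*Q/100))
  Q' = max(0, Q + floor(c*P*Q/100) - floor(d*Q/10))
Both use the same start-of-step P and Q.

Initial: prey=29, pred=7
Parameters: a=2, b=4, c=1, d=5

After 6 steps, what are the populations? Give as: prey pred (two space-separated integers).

Answer: 36 1

Derivation:
Step 1: prey: 29+5-8=26; pred: 7+2-3=6
Step 2: prey: 26+5-6=25; pred: 6+1-3=4
Step 3: prey: 25+5-4=26; pred: 4+1-2=3
Step 4: prey: 26+5-3=28; pred: 3+0-1=2
Step 5: prey: 28+5-2=31; pred: 2+0-1=1
Step 6: prey: 31+6-1=36; pred: 1+0-0=1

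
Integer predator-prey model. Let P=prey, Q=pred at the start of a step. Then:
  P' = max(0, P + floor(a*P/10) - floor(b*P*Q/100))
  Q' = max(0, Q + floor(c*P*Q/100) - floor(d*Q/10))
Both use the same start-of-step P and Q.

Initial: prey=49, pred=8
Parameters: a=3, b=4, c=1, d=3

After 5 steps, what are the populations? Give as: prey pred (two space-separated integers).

Step 1: prey: 49+14-15=48; pred: 8+3-2=9
Step 2: prey: 48+14-17=45; pred: 9+4-2=11
Step 3: prey: 45+13-19=39; pred: 11+4-3=12
Step 4: prey: 39+11-18=32; pred: 12+4-3=13
Step 5: prey: 32+9-16=25; pred: 13+4-3=14

Answer: 25 14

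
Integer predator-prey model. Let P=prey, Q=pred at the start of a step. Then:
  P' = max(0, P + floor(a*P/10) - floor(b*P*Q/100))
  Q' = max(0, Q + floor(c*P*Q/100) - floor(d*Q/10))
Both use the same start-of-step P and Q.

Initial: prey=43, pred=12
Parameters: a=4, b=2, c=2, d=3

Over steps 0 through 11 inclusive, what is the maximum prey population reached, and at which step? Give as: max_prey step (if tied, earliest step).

Step 1: prey: 43+17-10=50; pred: 12+10-3=19
Step 2: prey: 50+20-19=51; pred: 19+19-5=33
Step 3: prey: 51+20-33=38; pred: 33+33-9=57
Step 4: prey: 38+15-43=10; pred: 57+43-17=83
Step 5: prey: 10+4-16=0; pred: 83+16-24=75
Step 6: prey: 0+0-0=0; pred: 75+0-22=53
Step 7: prey: 0+0-0=0; pred: 53+0-15=38
Step 8: prey: 0+0-0=0; pred: 38+0-11=27
Step 9: prey: 0+0-0=0; pred: 27+0-8=19
Step 10: prey: 0+0-0=0; pred: 19+0-5=14
Step 11: prey: 0+0-0=0; pred: 14+0-4=10
Max prey = 51 at step 2

Answer: 51 2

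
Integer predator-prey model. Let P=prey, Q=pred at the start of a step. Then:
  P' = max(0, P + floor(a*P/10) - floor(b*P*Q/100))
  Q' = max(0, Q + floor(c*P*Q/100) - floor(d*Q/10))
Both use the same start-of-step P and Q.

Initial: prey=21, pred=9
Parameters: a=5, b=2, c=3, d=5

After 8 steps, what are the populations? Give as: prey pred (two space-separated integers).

Step 1: prey: 21+10-3=28; pred: 9+5-4=10
Step 2: prey: 28+14-5=37; pred: 10+8-5=13
Step 3: prey: 37+18-9=46; pred: 13+14-6=21
Step 4: prey: 46+23-19=50; pred: 21+28-10=39
Step 5: prey: 50+25-39=36; pred: 39+58-19=78
Step 6: prey: 36+18-56=0; pred: 78+84-39=123
Step 7: prey: 0+0-0=0; pred: 123+0-61=62
Step 8: prey: 0+0-0=0; pred: 62+0-31=31

Answer: 0 31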